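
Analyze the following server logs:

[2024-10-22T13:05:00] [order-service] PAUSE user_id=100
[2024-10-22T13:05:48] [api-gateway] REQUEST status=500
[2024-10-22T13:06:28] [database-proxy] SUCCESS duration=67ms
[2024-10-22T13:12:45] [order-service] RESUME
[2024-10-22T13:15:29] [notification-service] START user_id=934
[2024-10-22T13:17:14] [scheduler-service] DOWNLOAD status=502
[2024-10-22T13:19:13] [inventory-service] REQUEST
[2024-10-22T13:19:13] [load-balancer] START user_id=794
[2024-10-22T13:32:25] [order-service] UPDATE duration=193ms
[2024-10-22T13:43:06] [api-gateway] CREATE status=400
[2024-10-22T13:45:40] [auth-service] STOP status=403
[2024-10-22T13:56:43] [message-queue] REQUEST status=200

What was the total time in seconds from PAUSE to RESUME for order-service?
465

To calculate state duration:

1. Find PAUSE event for order-service: 2024-10-22T13:05:00
2. Find RESUME event for order-service: 2024-10-22T13:12:45
3. Calculate duration: 2024-10-22T13:12:45 - 2024-10-22T13:05:00 = 465 seconds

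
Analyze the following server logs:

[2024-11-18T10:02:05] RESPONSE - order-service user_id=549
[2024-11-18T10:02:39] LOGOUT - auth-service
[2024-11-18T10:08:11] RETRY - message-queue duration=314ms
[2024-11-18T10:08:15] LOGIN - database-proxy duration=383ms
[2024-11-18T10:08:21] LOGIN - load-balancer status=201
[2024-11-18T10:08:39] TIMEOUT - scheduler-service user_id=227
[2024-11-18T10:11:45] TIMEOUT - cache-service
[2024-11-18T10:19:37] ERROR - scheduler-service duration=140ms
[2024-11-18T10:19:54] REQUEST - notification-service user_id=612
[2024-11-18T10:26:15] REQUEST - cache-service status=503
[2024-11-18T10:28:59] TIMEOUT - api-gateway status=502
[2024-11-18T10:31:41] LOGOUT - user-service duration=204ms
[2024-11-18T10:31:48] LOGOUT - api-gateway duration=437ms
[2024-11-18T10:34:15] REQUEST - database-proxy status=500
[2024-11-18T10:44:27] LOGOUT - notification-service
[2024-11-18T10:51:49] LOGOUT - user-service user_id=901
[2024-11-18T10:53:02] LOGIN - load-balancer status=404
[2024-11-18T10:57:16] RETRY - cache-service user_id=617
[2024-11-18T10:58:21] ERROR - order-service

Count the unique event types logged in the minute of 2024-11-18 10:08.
3

To count unique event types:

1. Filter events in the minute starting at 2024-11-18 10:08
2. Extract event types from matching entries
3. Count unique types: 3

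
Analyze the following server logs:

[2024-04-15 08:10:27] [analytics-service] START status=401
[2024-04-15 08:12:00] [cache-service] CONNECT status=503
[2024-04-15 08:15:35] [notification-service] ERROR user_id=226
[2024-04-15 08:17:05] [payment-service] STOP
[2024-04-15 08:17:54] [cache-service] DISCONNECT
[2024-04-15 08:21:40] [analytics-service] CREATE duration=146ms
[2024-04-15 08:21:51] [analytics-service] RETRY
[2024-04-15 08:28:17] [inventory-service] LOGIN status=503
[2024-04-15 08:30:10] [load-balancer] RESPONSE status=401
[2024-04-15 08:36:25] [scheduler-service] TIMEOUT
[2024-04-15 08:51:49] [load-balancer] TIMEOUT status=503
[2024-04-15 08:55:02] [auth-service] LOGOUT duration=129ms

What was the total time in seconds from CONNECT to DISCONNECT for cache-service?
354

To calculate state duration:

1. Find CONNECT event for cache-service: 2024-04-15 08:12:00
2. Find DISCONNECT event for cache-service: 2024-04-15 08:17:54
3. Calculate duration: 2024-04-15 08:17:54 - 2024-04-15 08:12:00 = 354 seconds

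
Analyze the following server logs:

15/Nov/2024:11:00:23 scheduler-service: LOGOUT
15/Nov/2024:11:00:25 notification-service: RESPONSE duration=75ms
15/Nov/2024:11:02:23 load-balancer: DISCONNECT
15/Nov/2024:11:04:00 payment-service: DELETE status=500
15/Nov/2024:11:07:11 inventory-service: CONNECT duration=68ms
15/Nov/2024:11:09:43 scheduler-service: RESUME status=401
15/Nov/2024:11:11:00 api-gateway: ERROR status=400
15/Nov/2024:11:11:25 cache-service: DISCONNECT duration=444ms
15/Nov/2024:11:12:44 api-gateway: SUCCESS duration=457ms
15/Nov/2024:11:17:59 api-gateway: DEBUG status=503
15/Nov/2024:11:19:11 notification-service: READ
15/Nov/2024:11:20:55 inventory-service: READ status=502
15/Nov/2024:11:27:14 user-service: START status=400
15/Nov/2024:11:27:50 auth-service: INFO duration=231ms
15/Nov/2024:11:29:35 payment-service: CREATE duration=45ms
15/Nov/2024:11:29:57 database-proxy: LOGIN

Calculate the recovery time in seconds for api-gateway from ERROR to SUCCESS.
104

To calculate recovery time:

1. Find ERROR event for api-gateway: 15/Nov/2024:11:11:00
2. Find next SUCCESS event for api-gateway: 15/Nov/2024:11:12:44
3. Recovery time: 15/Nov/2024:11:12:44 - 15/Nov/2024:11:11:00 = 104 seconds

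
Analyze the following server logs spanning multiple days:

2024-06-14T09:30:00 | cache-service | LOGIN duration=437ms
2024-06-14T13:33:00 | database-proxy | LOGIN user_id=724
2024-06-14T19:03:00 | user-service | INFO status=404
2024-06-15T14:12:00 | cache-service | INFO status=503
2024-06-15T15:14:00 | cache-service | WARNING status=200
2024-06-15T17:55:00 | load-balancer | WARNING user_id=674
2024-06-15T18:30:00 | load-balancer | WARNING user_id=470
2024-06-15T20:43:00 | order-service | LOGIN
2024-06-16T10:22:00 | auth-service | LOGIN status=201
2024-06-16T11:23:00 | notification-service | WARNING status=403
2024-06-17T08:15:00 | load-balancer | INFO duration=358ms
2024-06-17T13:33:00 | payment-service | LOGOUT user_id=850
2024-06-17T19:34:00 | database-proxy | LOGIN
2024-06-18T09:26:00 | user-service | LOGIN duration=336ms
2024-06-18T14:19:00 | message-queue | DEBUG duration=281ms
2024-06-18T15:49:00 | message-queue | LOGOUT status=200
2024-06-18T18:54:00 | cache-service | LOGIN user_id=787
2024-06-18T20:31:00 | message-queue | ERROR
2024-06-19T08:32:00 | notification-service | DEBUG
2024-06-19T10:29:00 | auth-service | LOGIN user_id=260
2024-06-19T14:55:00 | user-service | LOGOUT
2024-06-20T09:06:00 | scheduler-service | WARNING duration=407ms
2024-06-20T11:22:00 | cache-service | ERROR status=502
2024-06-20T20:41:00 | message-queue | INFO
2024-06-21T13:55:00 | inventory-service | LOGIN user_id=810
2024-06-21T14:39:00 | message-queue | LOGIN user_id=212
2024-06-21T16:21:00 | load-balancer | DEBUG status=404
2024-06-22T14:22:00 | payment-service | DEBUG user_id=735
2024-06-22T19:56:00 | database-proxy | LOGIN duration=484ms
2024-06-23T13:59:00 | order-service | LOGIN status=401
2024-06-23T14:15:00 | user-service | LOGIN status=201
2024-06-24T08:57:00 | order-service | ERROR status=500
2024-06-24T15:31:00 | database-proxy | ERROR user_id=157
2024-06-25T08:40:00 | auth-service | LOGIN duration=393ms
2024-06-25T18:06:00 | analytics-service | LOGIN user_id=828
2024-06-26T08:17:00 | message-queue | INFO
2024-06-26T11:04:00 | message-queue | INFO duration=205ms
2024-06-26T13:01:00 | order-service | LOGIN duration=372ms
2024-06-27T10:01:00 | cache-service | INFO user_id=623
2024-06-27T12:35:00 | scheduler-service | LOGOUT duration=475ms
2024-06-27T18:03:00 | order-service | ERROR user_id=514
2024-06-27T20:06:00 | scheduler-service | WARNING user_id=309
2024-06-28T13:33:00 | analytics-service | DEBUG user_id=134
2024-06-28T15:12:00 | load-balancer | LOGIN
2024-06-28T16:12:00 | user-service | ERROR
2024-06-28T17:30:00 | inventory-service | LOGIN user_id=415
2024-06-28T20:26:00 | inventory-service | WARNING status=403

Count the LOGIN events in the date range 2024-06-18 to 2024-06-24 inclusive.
8

To filter by date range:

1. Date range: 2024-06-18 through 2024-06-24, both dates inclusive
2. Filter for LOGIN events whose date falls in this range
3. Count matching events: 8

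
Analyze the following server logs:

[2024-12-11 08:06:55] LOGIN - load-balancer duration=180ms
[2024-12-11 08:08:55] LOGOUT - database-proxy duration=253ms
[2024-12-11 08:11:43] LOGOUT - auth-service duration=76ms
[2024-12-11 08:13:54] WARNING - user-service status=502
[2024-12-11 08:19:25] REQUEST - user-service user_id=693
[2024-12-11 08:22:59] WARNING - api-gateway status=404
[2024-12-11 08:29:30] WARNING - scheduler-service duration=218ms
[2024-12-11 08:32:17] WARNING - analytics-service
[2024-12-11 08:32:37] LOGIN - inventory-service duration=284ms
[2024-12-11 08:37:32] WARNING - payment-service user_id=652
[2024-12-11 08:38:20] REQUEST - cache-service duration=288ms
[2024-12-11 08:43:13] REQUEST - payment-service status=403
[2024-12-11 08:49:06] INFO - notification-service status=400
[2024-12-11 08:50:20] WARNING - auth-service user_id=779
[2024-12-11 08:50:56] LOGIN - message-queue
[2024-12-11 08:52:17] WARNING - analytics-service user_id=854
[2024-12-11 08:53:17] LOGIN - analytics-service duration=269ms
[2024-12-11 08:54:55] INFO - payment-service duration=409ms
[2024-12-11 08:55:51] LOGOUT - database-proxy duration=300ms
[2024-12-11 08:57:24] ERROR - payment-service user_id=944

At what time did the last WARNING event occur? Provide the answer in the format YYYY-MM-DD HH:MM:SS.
2024-12-11 08:52:17

To find the last event:

1. Filter for all WARNING events
2. Sort by timestamp
3. Select the last one
4. Timestamp: 2024-12-11 08:52:17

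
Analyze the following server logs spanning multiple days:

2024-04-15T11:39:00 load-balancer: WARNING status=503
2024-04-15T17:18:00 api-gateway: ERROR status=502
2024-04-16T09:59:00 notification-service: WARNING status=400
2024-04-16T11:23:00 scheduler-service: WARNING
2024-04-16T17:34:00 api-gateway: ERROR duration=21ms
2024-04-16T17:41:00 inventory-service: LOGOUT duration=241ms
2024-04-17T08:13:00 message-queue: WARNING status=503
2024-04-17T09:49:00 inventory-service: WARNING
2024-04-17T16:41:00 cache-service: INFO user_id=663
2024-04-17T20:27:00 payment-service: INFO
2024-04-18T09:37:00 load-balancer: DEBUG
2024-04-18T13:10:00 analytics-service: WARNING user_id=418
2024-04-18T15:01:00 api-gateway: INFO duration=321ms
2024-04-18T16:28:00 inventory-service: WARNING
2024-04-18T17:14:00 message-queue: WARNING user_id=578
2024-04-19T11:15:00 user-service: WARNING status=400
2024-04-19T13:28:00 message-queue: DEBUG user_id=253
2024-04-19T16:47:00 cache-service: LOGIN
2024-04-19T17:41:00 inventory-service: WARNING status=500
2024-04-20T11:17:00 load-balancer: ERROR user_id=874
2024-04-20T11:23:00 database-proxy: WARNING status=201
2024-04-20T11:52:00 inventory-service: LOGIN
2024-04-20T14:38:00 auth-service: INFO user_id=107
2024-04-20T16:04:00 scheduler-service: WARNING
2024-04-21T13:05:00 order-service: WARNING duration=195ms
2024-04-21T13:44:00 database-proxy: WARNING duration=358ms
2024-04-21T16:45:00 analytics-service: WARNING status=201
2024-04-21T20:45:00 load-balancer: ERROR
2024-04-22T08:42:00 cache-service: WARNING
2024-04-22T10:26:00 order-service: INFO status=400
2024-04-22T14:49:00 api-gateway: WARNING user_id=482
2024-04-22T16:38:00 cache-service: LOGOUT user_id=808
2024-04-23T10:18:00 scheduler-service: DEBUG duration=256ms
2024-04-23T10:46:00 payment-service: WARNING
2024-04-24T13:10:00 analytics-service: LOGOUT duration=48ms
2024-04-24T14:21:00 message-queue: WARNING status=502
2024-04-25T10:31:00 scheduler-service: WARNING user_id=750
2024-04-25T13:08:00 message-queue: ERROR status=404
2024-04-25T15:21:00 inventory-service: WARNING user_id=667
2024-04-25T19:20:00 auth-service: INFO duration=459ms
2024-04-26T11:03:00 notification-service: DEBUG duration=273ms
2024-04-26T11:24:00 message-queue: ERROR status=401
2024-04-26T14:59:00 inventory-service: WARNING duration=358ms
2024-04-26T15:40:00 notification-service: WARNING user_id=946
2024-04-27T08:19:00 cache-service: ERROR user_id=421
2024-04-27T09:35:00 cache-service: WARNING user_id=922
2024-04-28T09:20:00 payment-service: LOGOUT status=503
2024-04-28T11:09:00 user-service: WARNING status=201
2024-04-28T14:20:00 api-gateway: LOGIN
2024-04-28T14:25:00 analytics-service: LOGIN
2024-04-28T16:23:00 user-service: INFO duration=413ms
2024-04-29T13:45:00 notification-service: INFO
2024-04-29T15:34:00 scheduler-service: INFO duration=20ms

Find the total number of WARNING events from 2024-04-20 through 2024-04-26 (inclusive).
13

To filter by date range:

1. Date range: 2024-04-20 through 2024-04-26, both dates inclusive
2. Filter for WARNING events whose date falls in this range
3. Count matching events: 13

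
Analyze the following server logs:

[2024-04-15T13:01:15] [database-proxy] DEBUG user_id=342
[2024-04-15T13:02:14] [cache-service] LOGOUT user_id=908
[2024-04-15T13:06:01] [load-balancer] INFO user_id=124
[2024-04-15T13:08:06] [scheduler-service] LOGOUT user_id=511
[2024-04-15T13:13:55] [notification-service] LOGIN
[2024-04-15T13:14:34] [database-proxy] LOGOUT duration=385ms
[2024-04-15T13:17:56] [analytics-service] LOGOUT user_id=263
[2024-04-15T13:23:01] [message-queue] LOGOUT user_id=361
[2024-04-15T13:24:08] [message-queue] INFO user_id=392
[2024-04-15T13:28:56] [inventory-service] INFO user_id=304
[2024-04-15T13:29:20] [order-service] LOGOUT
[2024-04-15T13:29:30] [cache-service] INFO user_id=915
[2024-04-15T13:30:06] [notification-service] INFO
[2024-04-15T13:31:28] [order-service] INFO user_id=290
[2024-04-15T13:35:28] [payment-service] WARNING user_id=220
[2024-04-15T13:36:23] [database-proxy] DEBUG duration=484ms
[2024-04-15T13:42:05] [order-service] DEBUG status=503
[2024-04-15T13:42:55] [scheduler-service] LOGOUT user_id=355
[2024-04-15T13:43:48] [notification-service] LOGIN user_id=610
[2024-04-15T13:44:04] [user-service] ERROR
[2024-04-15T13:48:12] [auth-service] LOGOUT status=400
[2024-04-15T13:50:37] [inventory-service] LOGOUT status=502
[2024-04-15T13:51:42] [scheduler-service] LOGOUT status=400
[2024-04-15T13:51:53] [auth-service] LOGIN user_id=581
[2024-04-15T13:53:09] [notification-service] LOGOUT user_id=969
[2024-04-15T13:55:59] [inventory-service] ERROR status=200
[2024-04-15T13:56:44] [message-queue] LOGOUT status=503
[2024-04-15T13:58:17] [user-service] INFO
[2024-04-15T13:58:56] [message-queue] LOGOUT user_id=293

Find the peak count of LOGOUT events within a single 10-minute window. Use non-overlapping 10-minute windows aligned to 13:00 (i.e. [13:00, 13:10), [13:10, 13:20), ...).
5

To find the burst window:

1. Divide the log period into non-overlapping 10-minute windows starting at 13:00
2. Count LOGOUT events in each window
3. Find the window with maximum count
4. Maximum events in a window: 5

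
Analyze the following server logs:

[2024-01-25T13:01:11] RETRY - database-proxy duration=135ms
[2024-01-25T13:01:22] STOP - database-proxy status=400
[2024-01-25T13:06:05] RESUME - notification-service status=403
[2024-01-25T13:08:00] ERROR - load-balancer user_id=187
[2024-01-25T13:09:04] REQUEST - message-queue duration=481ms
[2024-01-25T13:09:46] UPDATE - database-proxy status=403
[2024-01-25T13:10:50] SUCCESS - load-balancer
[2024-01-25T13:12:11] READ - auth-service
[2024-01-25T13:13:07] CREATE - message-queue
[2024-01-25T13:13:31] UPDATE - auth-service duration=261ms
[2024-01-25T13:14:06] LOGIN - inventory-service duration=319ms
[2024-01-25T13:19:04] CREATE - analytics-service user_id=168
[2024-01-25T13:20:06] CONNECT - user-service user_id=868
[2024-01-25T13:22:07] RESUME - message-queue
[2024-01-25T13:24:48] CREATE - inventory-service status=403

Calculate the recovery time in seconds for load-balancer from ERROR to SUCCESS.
170

To calculate recovery time:

1. Find ERROR event for load-balancer: 2024-01-25T13:08:00
2. Find next SUCCESS event for load-balancer: 2024-01-25T13:10:50
3. Recovery time: 2024-01-25T13:10:50 - 2024-01-25T13:08:00 = 170 seconds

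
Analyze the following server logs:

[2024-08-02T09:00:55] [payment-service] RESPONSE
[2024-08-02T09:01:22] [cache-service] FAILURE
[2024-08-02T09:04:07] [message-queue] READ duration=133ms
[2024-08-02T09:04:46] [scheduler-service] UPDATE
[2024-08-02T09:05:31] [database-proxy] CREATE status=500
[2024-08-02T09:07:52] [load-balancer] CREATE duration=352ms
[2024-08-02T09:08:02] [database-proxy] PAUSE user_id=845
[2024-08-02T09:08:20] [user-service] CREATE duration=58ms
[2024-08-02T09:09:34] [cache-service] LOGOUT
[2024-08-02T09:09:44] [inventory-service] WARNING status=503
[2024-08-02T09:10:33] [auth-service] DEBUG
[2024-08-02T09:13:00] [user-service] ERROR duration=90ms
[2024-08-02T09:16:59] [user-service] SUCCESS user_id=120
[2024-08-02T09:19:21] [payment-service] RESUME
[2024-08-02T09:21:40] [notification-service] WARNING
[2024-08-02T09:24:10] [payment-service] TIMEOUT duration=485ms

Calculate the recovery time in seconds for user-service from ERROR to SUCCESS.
239

To calculate recovery time:

1. Find ERROR event for user-service: 2024-08-02T09:13:00
2. Find next SUCCESS event for user-service: 2024-08-02T09:16:59
3. Recovery time: 2024-08-02T09:16:59 - 2024-08-02T09:13:00 = 239 seconds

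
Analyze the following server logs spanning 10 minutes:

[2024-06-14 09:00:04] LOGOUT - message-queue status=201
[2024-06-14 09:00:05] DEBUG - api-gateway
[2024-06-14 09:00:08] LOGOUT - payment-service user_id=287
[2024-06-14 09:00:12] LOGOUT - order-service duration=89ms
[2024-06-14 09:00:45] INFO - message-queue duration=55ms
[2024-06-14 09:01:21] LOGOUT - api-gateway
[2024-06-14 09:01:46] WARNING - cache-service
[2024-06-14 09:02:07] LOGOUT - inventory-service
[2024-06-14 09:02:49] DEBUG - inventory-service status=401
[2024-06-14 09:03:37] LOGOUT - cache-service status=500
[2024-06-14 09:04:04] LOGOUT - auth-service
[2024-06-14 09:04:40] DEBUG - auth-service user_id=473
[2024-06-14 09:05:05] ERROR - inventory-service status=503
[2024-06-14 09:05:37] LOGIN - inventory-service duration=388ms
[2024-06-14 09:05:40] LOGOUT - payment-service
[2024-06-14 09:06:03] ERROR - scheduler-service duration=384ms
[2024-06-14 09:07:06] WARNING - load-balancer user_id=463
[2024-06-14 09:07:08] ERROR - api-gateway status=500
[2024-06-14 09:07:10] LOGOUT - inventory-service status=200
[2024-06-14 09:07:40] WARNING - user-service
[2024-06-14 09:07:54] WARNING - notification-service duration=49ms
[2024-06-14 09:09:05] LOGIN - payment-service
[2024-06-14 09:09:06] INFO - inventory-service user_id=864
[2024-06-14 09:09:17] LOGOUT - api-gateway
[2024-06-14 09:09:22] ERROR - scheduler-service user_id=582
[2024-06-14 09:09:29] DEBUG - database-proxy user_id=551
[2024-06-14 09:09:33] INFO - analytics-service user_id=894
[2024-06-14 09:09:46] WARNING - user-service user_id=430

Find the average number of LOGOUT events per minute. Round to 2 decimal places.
1.0

To calculate the rate:

1. Count total LOGOUT events: 10
2. Total time period: 10 minutes
3. Rate = 10 / 10 = 1.0 events per minute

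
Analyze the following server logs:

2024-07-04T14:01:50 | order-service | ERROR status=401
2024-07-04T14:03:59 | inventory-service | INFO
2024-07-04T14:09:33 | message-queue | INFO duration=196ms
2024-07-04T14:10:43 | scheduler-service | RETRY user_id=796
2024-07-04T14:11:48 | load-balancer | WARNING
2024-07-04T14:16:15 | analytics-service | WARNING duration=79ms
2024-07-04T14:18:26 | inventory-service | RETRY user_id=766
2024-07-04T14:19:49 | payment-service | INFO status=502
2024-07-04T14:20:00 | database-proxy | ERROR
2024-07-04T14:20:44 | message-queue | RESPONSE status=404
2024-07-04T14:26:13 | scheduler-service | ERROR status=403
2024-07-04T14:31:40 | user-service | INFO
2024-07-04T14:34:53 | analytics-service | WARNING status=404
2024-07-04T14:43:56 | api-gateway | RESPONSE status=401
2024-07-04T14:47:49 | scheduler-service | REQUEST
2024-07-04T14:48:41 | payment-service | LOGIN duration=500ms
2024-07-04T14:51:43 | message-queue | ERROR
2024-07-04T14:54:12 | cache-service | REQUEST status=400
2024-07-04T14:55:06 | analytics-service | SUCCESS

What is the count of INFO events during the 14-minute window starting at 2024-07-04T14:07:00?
2

To count events in the time window:

1. Window boundaries: 2024-07-04T14:07:00 to 2024-07-04T14:21:00
2. Filter for INFO events within this window
3. Count matching events: 2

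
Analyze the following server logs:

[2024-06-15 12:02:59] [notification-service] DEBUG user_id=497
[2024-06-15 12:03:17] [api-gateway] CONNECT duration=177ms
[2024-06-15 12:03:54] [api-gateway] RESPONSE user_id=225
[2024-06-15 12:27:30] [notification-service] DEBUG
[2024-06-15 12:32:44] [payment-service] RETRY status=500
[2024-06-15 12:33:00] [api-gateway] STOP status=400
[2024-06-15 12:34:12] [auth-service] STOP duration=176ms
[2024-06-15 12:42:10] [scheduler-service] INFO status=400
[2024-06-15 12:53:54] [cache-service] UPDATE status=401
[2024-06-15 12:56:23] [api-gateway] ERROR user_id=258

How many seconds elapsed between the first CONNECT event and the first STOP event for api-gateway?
1783

To find the time between events:

1. Locate the first CONNECT event for api-gateway: 2024-06-15 12:03:17
2. Locate the first STOP event for api-gateway: 2024-06-15 12:33:00
3. Calculate the difference: 2024-06-15 12:33:00 - 2024-06-15 12:03:17 = 1783 seconds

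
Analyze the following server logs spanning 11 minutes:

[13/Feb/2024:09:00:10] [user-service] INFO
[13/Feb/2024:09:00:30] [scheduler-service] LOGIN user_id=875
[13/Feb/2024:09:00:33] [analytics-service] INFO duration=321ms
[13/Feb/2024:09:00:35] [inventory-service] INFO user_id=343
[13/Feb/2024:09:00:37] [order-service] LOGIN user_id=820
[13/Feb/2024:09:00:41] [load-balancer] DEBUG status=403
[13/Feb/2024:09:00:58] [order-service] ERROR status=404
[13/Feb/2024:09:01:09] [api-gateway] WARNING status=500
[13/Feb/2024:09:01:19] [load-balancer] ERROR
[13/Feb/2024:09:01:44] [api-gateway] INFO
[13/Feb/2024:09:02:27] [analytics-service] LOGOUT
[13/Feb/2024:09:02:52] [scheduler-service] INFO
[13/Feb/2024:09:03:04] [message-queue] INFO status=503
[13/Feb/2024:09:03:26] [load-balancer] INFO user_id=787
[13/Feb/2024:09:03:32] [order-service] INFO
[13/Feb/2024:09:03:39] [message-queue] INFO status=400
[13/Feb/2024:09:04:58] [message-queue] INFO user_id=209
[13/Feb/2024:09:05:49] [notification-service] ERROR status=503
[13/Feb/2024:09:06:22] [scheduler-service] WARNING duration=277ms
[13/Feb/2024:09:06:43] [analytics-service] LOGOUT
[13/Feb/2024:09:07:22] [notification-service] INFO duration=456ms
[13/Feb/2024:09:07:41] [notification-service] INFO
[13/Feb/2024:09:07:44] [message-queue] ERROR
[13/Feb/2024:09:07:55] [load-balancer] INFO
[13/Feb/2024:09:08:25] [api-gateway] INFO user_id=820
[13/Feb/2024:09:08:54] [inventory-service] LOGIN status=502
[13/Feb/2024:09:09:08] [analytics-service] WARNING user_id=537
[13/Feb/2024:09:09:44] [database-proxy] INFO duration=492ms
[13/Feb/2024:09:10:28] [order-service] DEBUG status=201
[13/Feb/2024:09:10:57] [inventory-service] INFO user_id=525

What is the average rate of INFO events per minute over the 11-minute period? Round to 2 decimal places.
1.45

To calculate the rate:

1. Count total INFO events: 16
2. Total time period: 11 minutes
3. Rate = 16 / 11 = 1.45 events per minute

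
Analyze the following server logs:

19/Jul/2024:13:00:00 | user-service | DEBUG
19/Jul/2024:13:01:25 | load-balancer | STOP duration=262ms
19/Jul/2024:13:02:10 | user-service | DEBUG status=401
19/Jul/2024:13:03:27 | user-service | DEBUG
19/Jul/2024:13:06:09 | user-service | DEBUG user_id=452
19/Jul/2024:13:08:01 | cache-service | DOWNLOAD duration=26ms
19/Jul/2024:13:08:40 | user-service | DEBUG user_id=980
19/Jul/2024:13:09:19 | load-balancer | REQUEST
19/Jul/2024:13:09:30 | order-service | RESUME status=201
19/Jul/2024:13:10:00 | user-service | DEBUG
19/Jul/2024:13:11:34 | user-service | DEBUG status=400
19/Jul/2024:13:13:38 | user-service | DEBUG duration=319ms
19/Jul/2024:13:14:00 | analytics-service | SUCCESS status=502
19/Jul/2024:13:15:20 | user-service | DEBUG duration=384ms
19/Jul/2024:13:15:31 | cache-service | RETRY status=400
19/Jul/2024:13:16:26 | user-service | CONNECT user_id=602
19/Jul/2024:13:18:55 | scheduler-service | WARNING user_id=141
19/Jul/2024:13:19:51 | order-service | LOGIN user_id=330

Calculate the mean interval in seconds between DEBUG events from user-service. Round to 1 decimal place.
115.0

To calculate average interval:

1. Find all DEBUG events for user-service in order
2. Calculate time gaps between consecutive events
3. Compute mean of gaps: 920 / 8 = 115.0 seconds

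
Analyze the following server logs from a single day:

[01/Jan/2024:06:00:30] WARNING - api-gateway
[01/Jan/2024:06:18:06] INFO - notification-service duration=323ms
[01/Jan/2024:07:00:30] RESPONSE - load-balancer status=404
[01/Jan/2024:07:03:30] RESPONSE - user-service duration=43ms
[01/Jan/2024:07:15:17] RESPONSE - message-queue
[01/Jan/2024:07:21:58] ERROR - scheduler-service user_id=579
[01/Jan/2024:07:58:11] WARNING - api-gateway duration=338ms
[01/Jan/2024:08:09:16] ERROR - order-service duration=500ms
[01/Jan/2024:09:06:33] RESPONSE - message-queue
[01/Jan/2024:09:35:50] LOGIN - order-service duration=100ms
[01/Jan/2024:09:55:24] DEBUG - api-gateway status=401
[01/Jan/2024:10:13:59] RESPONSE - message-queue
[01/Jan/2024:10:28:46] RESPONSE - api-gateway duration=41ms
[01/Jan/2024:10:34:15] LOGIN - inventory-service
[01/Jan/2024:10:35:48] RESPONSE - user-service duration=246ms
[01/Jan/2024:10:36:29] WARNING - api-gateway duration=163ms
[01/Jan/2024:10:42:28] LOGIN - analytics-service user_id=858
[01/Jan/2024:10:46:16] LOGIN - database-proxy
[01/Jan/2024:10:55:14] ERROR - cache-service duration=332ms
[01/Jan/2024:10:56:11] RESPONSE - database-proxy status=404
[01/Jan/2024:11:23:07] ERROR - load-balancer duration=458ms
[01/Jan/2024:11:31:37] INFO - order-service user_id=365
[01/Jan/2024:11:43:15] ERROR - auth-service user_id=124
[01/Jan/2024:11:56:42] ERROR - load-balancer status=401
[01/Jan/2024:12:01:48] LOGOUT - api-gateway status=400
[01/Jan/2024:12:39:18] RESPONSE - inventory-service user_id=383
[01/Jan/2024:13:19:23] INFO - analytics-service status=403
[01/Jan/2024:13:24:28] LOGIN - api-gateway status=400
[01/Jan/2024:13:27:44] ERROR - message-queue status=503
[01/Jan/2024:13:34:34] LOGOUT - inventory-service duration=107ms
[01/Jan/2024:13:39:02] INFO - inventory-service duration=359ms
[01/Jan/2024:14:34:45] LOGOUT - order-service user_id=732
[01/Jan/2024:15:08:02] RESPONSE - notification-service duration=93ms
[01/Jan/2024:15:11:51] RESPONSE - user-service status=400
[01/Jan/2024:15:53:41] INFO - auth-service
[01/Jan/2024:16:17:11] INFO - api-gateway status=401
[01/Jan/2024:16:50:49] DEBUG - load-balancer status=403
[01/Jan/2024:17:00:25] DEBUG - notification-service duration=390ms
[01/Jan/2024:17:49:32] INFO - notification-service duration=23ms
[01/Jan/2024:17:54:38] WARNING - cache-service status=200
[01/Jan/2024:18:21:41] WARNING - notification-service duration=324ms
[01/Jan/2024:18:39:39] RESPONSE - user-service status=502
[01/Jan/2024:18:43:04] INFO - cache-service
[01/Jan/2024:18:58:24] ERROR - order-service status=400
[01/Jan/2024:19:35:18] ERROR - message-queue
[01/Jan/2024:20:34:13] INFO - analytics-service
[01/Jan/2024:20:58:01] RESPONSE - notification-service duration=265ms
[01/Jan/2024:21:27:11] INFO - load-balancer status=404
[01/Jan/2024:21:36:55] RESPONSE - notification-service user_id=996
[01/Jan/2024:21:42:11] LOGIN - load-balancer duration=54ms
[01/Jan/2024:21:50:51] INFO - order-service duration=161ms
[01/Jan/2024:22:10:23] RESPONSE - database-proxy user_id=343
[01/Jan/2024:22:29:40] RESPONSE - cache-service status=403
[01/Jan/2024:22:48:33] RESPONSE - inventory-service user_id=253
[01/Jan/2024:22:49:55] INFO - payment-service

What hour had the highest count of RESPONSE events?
10

To find the peak hour:

1. Group all RESPONSE events by hour
2. Count events in each hour
3. Find hour with maximum count
4. Peak hour: 10 (with 4 events)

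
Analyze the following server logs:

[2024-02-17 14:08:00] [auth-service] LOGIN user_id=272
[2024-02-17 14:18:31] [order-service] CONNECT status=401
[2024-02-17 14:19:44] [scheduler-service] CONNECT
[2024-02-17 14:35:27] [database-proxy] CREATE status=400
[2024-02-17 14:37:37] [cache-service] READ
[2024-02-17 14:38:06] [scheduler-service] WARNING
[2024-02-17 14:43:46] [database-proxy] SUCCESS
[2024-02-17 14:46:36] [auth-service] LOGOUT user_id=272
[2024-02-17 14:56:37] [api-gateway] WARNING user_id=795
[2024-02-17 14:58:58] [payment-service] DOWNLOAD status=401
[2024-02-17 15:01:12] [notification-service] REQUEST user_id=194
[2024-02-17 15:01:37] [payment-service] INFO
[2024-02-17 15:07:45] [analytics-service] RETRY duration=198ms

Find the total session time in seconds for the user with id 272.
2316

To calculate session duration:

1. Find LOGIN event for user_id=272: 2024-02-17 14:08:00
2. Find LOGOUT event for user_id=272: 2024-02-17 14:46:36
3. Session duration: 2024-02-17 14:46:36 - 2024-02-17 14:08:00 = 2316 seconds (38 minutes)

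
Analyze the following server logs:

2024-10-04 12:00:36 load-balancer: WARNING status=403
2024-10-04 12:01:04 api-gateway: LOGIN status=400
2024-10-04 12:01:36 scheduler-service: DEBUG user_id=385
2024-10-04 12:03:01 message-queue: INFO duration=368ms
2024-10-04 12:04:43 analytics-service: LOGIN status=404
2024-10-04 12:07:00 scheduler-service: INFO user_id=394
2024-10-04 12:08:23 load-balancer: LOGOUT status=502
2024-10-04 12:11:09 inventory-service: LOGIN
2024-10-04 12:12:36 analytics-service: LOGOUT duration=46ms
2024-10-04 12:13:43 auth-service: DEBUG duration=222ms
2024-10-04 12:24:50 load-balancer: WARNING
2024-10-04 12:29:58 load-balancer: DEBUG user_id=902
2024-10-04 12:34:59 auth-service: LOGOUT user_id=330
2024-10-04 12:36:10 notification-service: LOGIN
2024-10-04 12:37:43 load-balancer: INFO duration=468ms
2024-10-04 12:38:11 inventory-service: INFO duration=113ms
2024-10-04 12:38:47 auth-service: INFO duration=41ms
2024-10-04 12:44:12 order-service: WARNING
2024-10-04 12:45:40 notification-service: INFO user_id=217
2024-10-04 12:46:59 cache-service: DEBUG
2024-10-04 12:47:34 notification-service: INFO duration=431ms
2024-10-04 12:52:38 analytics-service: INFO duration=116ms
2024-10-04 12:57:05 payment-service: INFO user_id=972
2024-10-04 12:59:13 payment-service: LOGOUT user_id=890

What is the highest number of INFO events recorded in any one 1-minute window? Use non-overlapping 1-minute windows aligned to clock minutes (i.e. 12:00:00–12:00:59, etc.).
2

To find the burst window:

1. Divide the log period into non-overlapping 1-minute windows starting at 12:00
2. Count INFO events in each window
3. Find the window with maximum count
4. Maximum events in a window: 2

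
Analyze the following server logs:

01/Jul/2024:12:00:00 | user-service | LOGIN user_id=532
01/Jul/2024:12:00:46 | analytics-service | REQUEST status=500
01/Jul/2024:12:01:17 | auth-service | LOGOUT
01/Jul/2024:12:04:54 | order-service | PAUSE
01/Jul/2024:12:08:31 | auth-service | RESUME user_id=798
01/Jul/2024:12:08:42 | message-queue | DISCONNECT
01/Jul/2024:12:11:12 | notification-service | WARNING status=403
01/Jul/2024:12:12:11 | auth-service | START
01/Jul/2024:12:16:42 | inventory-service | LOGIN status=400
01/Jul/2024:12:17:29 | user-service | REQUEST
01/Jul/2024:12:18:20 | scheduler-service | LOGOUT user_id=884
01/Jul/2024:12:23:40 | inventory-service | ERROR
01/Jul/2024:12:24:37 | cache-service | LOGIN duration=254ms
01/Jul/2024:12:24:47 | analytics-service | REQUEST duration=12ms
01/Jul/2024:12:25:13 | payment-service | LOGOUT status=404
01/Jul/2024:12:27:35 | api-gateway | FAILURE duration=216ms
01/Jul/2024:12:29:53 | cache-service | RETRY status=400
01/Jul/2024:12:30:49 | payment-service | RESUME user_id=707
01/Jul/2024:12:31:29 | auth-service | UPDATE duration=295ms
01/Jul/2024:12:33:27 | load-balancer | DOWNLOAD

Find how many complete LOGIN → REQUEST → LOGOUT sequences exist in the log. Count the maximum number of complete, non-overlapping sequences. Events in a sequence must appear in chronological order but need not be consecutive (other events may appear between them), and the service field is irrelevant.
3

To count sequences:

1. Look for pattern: LOGIN → REQUEST → LOGOUT
2. Greedily scan the log in chronological order, matching each sequence element in turn (ignoring service)
3. Each time the full pattern completes, increment the count and restart matching from the next event
4. Complete non-overlapping sequences found: 3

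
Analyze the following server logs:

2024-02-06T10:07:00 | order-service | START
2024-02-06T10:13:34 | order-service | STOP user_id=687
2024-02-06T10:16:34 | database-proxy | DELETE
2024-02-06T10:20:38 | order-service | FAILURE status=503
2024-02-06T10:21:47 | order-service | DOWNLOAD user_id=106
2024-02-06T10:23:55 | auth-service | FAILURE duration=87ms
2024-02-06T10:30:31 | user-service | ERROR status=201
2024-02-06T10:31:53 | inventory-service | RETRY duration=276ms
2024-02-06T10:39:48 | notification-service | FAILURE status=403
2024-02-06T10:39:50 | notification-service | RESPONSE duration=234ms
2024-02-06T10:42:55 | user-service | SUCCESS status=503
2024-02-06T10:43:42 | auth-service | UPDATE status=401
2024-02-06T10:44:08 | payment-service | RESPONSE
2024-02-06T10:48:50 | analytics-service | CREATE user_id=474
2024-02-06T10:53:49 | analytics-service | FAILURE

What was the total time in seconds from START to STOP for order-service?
394

To calculate state duration:

1. Find START event for order-service: 2024-02-06T10:07:00
2. Find STOP event for order-service: 2024-02-06T10:13:34
3. Calculate duration: 2024-02-06T10:13:34 - 2024-02-06T10:07:00 = 394 seconds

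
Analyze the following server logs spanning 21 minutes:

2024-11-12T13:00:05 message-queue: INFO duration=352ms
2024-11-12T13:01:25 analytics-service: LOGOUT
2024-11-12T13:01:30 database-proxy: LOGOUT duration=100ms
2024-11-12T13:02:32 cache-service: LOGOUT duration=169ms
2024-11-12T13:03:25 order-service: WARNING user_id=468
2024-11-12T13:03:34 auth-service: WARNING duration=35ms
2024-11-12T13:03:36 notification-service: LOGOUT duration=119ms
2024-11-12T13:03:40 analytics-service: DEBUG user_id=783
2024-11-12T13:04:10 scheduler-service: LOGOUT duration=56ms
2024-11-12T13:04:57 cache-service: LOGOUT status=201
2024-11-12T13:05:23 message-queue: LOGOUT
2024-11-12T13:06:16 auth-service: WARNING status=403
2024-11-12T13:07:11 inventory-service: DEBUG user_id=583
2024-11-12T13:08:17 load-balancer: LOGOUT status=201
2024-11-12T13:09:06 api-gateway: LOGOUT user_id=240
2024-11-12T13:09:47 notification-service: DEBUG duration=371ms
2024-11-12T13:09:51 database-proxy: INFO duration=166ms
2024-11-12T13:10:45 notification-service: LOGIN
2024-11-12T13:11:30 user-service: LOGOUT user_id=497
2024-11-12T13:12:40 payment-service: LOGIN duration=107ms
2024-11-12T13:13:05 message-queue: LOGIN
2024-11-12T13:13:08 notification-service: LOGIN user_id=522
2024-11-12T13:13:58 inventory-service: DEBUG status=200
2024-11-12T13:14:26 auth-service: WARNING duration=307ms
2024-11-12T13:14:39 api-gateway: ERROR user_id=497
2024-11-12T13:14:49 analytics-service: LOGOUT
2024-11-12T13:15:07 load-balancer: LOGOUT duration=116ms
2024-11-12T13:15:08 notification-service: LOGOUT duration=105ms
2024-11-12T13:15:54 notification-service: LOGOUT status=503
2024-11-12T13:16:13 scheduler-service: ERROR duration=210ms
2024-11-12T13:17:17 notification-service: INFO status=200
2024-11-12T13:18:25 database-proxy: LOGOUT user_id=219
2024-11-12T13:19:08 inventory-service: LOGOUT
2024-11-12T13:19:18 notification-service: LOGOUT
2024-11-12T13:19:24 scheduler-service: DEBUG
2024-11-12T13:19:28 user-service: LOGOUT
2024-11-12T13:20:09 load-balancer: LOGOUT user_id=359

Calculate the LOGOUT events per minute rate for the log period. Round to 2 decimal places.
0.9

To calculate the rate:

1. Count total LOGOUT events: 19
2. Total time period: 21 minutes
3. Rate = 19 / 21 = 0.9 events per minute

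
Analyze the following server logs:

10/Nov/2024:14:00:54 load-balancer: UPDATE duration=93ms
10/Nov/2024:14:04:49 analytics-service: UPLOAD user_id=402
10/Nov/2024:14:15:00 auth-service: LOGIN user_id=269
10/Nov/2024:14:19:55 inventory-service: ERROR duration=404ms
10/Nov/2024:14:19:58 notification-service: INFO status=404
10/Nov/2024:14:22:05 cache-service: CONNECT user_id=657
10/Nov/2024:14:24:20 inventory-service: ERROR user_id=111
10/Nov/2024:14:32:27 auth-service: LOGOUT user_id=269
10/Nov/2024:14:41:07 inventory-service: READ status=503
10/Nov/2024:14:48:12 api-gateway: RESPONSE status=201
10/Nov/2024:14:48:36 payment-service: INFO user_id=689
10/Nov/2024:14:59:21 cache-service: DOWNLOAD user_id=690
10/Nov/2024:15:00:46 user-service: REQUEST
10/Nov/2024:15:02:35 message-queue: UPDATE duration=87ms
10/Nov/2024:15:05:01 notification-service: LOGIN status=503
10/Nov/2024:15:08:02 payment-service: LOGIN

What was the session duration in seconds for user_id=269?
1047

To calculate session duration:

1. Find LOGIN event for user_id=269: 10/Nov/2024:14:15:00
2. Find LOGOUT event for user_id=269: 10/Nov/2024:14:32:27
3. Session duration: 10/Nov/2024:14:32:27 - 10/Nov/2024:14:15:00 = 1047 seconds (17 minutes)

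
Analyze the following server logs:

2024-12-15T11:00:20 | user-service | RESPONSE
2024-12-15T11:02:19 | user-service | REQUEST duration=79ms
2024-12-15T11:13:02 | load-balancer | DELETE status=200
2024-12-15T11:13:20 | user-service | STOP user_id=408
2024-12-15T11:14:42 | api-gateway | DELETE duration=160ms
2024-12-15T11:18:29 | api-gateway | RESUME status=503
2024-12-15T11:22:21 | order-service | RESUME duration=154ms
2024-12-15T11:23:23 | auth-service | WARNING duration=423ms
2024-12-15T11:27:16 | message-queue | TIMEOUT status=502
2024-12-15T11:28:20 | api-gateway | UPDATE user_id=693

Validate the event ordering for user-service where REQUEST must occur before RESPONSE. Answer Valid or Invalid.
Invalid

To validate ordering:

1. Required order: REQUEST → RESPONSE
2. Rule: REQUEST must occur before RESPONSE
3. Check actual order of events for user-service
4. Result: Invalid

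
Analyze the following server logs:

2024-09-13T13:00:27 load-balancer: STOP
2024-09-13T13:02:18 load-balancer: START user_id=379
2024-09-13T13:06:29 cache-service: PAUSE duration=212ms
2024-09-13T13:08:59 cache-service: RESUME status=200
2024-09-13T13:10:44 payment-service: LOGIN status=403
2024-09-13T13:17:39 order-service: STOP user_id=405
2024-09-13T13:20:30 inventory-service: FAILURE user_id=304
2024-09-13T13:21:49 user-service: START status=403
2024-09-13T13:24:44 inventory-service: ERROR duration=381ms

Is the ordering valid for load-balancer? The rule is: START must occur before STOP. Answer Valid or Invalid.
Invalid

To validate ordering:

1. Required order: START → STOP
2. Rule: START must occur before STOP
3. Check actual order of events for load-balancer
4. Result: Invalid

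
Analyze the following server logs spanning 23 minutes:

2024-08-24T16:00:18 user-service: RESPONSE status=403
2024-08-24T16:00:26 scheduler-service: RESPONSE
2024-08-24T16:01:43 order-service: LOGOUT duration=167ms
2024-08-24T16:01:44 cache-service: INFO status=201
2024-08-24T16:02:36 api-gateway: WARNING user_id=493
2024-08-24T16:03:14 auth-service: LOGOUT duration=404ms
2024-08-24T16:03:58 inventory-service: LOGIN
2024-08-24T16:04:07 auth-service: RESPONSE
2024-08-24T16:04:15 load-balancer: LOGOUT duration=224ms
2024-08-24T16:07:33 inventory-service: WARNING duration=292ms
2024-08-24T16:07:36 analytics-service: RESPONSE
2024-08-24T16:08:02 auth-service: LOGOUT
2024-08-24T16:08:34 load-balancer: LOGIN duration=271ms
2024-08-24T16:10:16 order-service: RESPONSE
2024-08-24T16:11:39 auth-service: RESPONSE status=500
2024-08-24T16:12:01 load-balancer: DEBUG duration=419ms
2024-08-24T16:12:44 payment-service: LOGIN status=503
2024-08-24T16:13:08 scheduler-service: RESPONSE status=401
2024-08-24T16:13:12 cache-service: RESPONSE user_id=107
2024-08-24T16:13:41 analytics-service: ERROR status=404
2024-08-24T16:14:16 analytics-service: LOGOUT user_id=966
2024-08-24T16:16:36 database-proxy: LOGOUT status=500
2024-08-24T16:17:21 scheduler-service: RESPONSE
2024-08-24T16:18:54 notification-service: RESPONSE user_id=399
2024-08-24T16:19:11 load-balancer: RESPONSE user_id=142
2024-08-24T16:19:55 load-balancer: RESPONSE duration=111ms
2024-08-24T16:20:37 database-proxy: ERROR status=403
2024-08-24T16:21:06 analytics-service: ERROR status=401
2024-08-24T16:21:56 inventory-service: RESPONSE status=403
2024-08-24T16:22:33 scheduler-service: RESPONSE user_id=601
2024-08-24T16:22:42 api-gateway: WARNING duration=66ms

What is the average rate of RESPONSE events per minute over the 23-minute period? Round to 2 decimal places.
0.61

To calculate the rate:

1. Count total RESPONSE events: 14
2. Total time period: 23 minutes
3. Rate = 14 / 23 = 0.61 events per minute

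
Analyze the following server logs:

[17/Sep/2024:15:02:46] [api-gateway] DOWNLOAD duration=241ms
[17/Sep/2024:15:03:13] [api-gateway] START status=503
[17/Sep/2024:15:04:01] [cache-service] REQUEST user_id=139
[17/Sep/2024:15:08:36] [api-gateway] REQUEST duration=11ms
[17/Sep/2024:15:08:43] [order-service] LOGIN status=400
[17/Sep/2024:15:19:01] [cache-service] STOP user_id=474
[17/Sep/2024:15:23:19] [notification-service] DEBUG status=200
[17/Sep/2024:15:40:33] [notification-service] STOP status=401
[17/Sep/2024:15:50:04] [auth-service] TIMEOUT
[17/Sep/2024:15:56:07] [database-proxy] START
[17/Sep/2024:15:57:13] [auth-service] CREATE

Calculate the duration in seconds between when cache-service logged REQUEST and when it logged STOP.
900

To find the time between events:

1. Locate the first REQUEST event for cache-service: 17/Sep/2024:15:04:01
2. Locate the first STOP event for cache-service: 17/Sep/2024:15:19:01
3. Calculate the difference: 17/Sep/2024:15:19:01 - 17/Sep/2024:15:04:01 = 900 seconds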